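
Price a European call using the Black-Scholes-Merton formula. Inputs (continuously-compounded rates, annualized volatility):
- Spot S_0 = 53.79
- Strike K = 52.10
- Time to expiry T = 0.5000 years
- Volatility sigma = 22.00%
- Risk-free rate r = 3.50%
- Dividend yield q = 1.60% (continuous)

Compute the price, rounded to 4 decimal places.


d1 = (ln(S/K) + (r - q + 0.5*sigma^2) * T) / (sigma * sqrt(T)) = 0.34405648
d2 = d1 - sigma * sqrt(T) = 0.18849299
exp(-rT) = 0.98265224; exp(-qT) = 0.99203191
C = S_0 * exp(-qT) * N(d1) - K * exp(-rT) * N(d2)
N(d1) = 0.63459809; N(d2) = 0.57475489
C = 53.7900 * 0.99203191 * 0.63459809 - 52.1000 * 0.98265224 * 0.57475489 = 4.4378

Answer: Price = 4.4378


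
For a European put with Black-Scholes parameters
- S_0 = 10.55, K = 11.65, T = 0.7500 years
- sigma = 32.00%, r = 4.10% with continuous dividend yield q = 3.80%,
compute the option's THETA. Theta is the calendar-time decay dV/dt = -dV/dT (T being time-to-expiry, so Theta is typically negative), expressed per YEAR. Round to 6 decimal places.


Answer: Theta = -0.648113

Derivation:
d1 = -0.2112031004; d2 = -0.4883312296
phi(d1) = 0.3901430126; exp(-qT) = 0.9719022941; exp(-rT) = 0.9697179723
Theta = -S*exp(-qT)*phi(d1)*sigma/(2*sqrt(T)) + r*K*exp(-rT)*N(-d2) - q*S*exp(-qT)*N(-d1)
N(-d1) = 0.5836356042; N(-d2) = 0.6873423778; sqrt(T) = 0.8660254038
Term 1 = -10.5500 * 0.9719022941 * 0.3901430126 * 0.3200 / (2 * 0.8660254038) = -0.7390745558
Term 2 = 0.0410 * 11.6500 * 0.9697179723 * 0.6873423778 = 0.3183672219
Term 3 = -0.0380 * 10.5500 * 0.9719022941 * 0.5836356042 = -0.2274052262
Theta = -0.7390745558 + (0.3183672219) + (-0.2274052262) = -0.648113


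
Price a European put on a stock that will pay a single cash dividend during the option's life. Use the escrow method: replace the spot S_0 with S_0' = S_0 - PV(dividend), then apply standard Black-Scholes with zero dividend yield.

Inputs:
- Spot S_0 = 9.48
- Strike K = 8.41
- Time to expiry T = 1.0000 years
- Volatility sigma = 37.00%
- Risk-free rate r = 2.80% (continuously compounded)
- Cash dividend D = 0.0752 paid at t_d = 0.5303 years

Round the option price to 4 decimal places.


PV(D) = D * exp(-r * t_d) = 0.0752 * 0.98526129 = 0.07409165
S_0' = S_0 - PV(D) = 9.4800 - 0.07409165 = 9.40590835
d1 = (ln(S_0'/K) + (r + sigma^2/2)*T) / (sigma*sqrt(T)) = 0.56315288
d2 = d1 - sigma*sqrt(T) = 0.19315288
exp(-rT) = 0.97238837
N(-d1) = 0.28666539; N(-d2) = 0.42341962
P = K * exp(-rT) * N(-d2) - S_0' * N(-d1) = 8.4100 * 0.97238837 * 0.42341962 - 9.40590835 * 0.28666539 = 0.7663

Answer: Price = 0.7663


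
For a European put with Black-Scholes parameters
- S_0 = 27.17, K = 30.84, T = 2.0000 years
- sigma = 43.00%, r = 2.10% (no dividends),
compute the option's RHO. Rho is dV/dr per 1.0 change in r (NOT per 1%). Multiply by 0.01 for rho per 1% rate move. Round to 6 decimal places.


d1 = 0.1647737628; d2 = -0.4433380690
phi(d1) = 0.3935631545; exp(-qT) = 1.0000000000; exp(-rT) = 0.9588697806
N(-d2) = 0.6712393880
Rho = -K*T*exp(-rT)*N(-d2) = -30.8400 * 2.0000 * 0.9588697806 * 0.6712393880 = -39.699170

Answer: Rho = -39.699170


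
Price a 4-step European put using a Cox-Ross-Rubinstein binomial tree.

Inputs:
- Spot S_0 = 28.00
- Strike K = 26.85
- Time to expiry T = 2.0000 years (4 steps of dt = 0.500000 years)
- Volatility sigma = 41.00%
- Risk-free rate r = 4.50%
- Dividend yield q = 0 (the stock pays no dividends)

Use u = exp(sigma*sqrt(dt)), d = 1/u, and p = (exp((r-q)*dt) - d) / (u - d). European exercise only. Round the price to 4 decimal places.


dt = T/N = 0.500000
u = exp(sigma*sqrt(dt)) = 1.336312; d = 1/u = 0.748328
p = (exp((r-q)*dt) - d) / (u - d) = 0.466725
Discount per step: exp(-r*dt) = 0.977751
Stock lattice S(k, i) with i counting down-moves:
  k=0: S(0,0) = 28.0000
  k=1: S(1,0) = 37.4167; S(1,1) = 20.9532
  k=2: S(2,0) = 50.0005; S(2,1) = 28.0000; S(2,2) = 15.6799
  k=3: S(3,0) = 66.8162; S(3,1) = 37.4167; S(3,2) = 20.9532; S(3,3) = 11.7337
  k=4: S(4,0) = 89.2873; S(4,1) = 50.0005; S(4,2) = 28.0000; S(4,3) = 15.6799; S(4,4) = 8.7806
Terminal payoffs V(N, i) = max(K - S_T, 0):
  V(4,0) = 0.000000; V(4,1) = 0.000000; V(4,2) = 0.000000; V(4,3) = 11.170142; V(4,4) = 18.069359
Backward induction: V(k, i) = exp(-r*dt) * [p * V(k+1, i) + (1-p) * V(k+1, i+1)].
  V(3,0) = exp(-r*dt) * [p*0.000000 + (1-p)*0.000000] = 0.000000
  V(3,1) = exp(-r*dt) * [p*0.000000 + (1-p)*0.000000] = 0.000000
  V(3,2) = exp(-r*dt) * [p*0.000000 + (1-p)*11.170142] = 5.824226
  V(3,3) = exp(-r*dt) * [p*11.170142 + (1-p)*18.069359] = 14.518943
  V(2,0) = exp(-r*dt) * [p*0.000000 + (1-p)*0.000000] = 0.000000
  V(2,1) = exp(-r*dt) * [p*0.000000 + (1-p)*5.824226] = 3.036811
  V(2,2) = exp(-r*dt) * [p*5.824226 + (1-p)*14.518943] = 10.228159
  V(1,0) = exp(-r*dt) * [p*0.000000 + (1-p)*3.036811] = 1.583425
  V(1,1) = exp(-r*dt) * [p*3.036811 + (1-p)*10.228159] = 6.718888
  V(0,0) = exp(-r*dt) * [p*1.583425 + (1-p)*6.718888] = 4.225879

Answer: Price = V(0,0) = 4.2259


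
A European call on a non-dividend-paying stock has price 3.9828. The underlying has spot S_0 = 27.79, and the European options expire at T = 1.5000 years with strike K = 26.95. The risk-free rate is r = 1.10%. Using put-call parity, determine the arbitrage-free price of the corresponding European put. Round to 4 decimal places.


Put-call parity: C - P = S_0 * exp(-qT) - K * exp(-rT).
S_0 * exp(-qT) = 27.7900 * 1.00000000 = 27.79000000
K * exp(-rT) = 26.9500 * 0.98363538 = 26.50897347
P = C - S*exp(-qT) + K*exp(-rT)
P = 3.9828 - 27.79000000 + 26.50897347 = 2.7018

Answer: Put price = 2.7018


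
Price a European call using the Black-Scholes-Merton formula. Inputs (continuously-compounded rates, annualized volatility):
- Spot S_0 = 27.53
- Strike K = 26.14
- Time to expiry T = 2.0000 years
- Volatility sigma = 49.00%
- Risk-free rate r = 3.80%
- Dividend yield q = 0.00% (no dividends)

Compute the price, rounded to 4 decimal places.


Answer: Price = 8.7792

Derivation:
d1 = (ln(S/K) + (r - q + 0.5*sigma^2) * T) / (sigma * sqrt(T)) = 0.53092119
d2 = d1 - sigma * sqrt(T) = -0.16204346
exp(-rT) = 0.92681621; exp(-qT) = 1.00000000
C = S_0 * exp(-qT) * N(d1) - K * exp(-rT) * N(d2)
N(d1) = 0.70226330; N(d2) = 0.43563581
C = 27.5300 * 1.00000000 * 0.70226330 - 26.1400 * 0.92681621 * 0.43563581 = 8.7792


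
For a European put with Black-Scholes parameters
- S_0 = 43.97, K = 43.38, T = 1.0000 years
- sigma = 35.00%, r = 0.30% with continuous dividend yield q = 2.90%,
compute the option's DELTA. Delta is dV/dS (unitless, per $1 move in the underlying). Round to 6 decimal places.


Answer: Delta = -0.431894

Derivation:
d1 = 0.1393116508; d2 = -0.2106883492
phi(d1) = 0.3950897198; exp(-qT) = 0.9714164645; exp(-rT) = 0.9970044955
N(-d1) = 0.4446019418
Delta = -exp(-qT) * N(-d1) = -0.9714164645 * 0.4446019418 = -0.431894


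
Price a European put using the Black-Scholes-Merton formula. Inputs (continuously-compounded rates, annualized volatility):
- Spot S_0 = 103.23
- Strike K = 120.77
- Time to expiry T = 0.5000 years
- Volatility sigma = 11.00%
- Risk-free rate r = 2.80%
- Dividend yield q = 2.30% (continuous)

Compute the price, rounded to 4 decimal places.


d1 = (ln(S/K) + (r - q + 0.5*sigma^2) * T) / (sigma * sqrt(T)) = -1.94651586
d2 = d1 - sigma * sqrt(T) = -2.02429760
exp(-rT) = 0.98609754; exp(-qT) = 0.98856587
P = K * exp(-rT) * N(-d2) - S_0 * exp(-qT) * N(-d1)
N(-d1) = 0.97420360; N(-d2) = 0.97853023
P = 120.7700 * 0.98609754 * 0.97853023 - 103.2300 * 0.98856587 * 0.97420360 = 17.1170

Answer: Price = 17.1170


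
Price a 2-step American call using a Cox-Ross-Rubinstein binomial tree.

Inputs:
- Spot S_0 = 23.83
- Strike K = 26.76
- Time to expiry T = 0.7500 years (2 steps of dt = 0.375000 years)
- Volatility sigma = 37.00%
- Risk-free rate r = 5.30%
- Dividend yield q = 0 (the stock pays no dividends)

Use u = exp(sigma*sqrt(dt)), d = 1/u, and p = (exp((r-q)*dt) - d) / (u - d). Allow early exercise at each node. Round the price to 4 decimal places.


Answer: Price = V(0,0) = 2.4511

Derivation:
dt = T/N = 0.375000
u = exp(sigma*sqrt(dt)) = 1.254300; d = 1/u = 0.797257
p = (exp((r-q)*dt) - d) / (u - d) = 0.487518
Discount per step: exp(-r*dt) = 0.980321
Stock lattice S(k, i) with i counting down-moves:
  k=0: S(0,0) = 23.8300
  k=1: S(1,0) = 29.8900; S(1,1) = 18.9986
  k=2: S(2,0) = 37.4910; S(2,1) = 23.8300; S(2,2) = 15.1468
Terminal payoffs V(N, i) = max(S_T - K, 0):
  V(2,0) = 10.731000; V(2,1) = 0.000000; V(2,2) = 0.000000
Backward induction: V(k, i) = exp(-r*dt) * [p * V(k+1, i) + (1-p) * V(k+1, i+1)]; then take max(V_cont, immediate exercise) for American.
  V(1,0) = exp(-r*dt) * [p*10.731000 + (1-p)*0.000000] = 5.128602; exercise = 3.129974; V(1,0) = max -> 5.128602
  V(1,1) = exp(-r*dt) * [p*0.000000 + (1-p)*0.000000] = 0.000000; exercise = 0.000000; V(1,1) = max -> 0.000000
  V(0,0) = exp(-r*dt) * [p*5.128602 + (1-p)*0.000000] = 2.451082; exercise = 0.000000; V(0,0) = max -> 2.451082


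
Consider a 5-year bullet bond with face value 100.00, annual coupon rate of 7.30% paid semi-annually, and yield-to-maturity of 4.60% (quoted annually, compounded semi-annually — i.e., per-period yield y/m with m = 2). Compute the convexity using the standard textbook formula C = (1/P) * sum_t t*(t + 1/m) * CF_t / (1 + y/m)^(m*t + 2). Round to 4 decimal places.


Coupon per period c = face * coupon_rate / m = 3.650000
Periods per year m = 2; per-period yield y/m = 0.023000
Number of cashflows N = 10
Cashflows (t years, CF_t, discount factor 1/(1+y/m)^(m*t), PV):
  t = 0.5000: CF_t = 3.650000, DF = 0.977517, PV = 3.567937
  t = 1.0000: CF_t = 3.650000, DF = 0.955540, PV = 3.487720
  t = 1.5000: CF_t = 3.650000, DF = 0.934056, PV = 3.409306
  t = 2.0000: CF_t = 3.650000, DF = 0.913056, PV = 3.332655
  t = 2.5000: CF_t = 3.650000, DF = 0.892528, PV = 3.257727
  t = 3.0000: CF_t = 3.650000, DF = 0.872461, PV = 3.184484
  t = 3.5000: CF_t = 3.650000, DF = 0.852846, PV = 3.112888
  t = 4.0000: CF_t = 3.650000, DF = 0.833671, PV = 3.042901
  t = 4.5000: CF_t = 3.650000, DF = 0.814928, PV = 2.974488
  t = 5.0000: CF_t = 103.650000, DF = 0.796606, PV = 82.568229
Price P = sum_t PV_t = 111.938334
Convexity numerator sum_t t*(t + 1/m) * CF_t / (1+y/m)^(m*t + 2):
  t = 0.5000: term = 1.704653
  t = 1.0000: term = 4.998982
  t = 1.5000: term = 9.773181
  t = 2.0000: term = 15.922420
  t = 2.5000: term = 23.346656
  t = 3.0000: term = 31.950458
  t = 3.5000: term = 41.642826
  t = 4.0000: term = 52.337025
  t = 4.5000: term = 63.950422
  t = 5.0000: term = 2169.673555
Convexity = (1/P) * sum = 2415.300179 / 111.938334 = 21.577060

Answer: Convexity = 21.5771


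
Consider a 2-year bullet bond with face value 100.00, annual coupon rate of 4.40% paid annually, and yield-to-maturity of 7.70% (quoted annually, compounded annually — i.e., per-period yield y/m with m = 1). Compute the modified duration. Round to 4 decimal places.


Answer: Modified duration = 1.8167

Derivation:
Coupon per period c = face * coupon_rate / m = 4.400000
Periods per year m = 1; per-period yield y/m = 0.077000
Number of cashflows N = 2
Cashflows (t years, CF_t, discount factor 1/(1+y/m)^(m*t), PV):
  t = 1.0000: CF_t = 4.400000, DF = 0.928505, PV = 4.085422
  t = 2.0000: CF_t = 104.400000, DF = 0.862122, PV = 90.005509
Price P = sum_t PV_t = 94.090931
First compute Macaulay numerator sum_t t * PV_t:
  t * PV_t at t = 1.0000: 4.085422
  t * PV_t at t = 2.0000: 180.011018
Macaulay duration D = 184.096440 / 94.090931 = 1.956580
Modified duration = D / (1 + y/m) = 1.956580 / (1 + 0.077000) = 1.816695


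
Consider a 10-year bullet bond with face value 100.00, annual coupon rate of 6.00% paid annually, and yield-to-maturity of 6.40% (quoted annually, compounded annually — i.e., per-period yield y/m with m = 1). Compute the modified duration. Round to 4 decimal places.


Coupon per period c = face * coupon_rate / m = 6.000000
Periods per year m = 1; per-period yield y/m = 0.064000
Number of cashflows N = 10
Cashflows (t years, CF_t, discount factor 1/(1+y/m)^(m*t), PV):
  t = 1.0000: CF_t = 6.000000, DF = 0.939850, PV = 5.639098
  t = 2.0000: CF_t = 6.000000, DF = 0.883317, PV = 5.299904
  t = 3.0000: CF_t = 6.000000, DF = 0.830185, PV = 4.981113
  t = 4.0000: CF_t = 6.000000, DF = 0.780249, PV = 4.681497
  t = 5.0000: CF_t = 6.000000, DF = 0.733317, PV = 4.399903
  t = 6.0000: CF_t = 6.000000, DF = 0.689208, PV = 4.135247
  t = 7.0000: CF_t = 6.000000, DF = 0.647752, PV = 3.886511
  t = 8.0000: CF_t = 6.000000, DF = 0.608789, PV = 3.652736
  t = 9.0000: CF_t = 6.000000, DF = 0.572170, PV = 3.433022
  t = 10.0000: CF_t = 106.000000, DF = 0.537754, PV = 57.001933
Price P = sum_t PV_t = 97.110963
First compute Macaulay numerator sum_t t * PV_t:
  t * PV_t at t = 1.0000: 5.639098
  t * PV_t at t = 2.0000: 10.599808
  t * PV_t at t = 3.0000: 14.943338
  t * PV_t at t = 4.0000: 18.725988
  t * PV_t at t = 5.0000: 21.999515
  t * PV_t at t = 6.0000: 24.811484
  t * PV_t at t = 7.0000: 27.205574
  t * PV_t at t = 8.0000: 29.221884
  t * PV_t at t = 9.0000: 30.897199
  t * PV_t at t = 10.0000: 570.019333
Macaulay duration D = 754.063220 / 97.110963 = 7.764965
Modified duration = D / (1 + y/m) = 7.764965 / (1 + 0.064000) = 7.297899

Answer: Modified duration = 7.2979


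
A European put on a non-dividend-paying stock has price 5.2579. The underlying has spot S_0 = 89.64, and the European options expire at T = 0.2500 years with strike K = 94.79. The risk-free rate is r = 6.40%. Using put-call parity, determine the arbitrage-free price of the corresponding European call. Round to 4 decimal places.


Answer: Call price = 1.6125

Derivation:
Put-call parity: C - P = S_0 * exp(-qT) - K * exp(-rT).
S_0 * exp(-qT) = 89.6400 * 1.00000000 = 89.64000000
K * exp(-rT) = 94.7900 * 0.98412732 = 93.28542867
C = P + S*exp(-qT) - K*exp(-rT)
C = 5.2579 + 89.64000000 - 93.28542867 = 1.6125


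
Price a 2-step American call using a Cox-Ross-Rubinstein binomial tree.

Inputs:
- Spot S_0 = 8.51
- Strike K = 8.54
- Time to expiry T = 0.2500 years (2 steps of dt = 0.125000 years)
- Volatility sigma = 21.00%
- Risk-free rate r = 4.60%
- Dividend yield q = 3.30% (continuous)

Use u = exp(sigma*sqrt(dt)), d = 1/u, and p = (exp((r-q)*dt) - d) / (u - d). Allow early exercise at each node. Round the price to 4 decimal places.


Answer: Price = V(0,0) = 0.3193

Derivation:
dt = T/N = 0.125000
u = exp(sigma*sqrt(dt)) = 1.077072; d = 1/u = 0.928443
p = (exp((r-q)*dt) - d) / (u - d) = 0.492389
Discount per step: exp(-r*dt) = 0.994266
Stock lattice S(k, i) with i counting down-moves:
  k=0: S(0,0) = 8.5100
  k=1: S(1,0) = 9.1659; S(1,1) = 7.9011
  k=2: S(2,0) = 9.8723; S(2,1) = 8.5100; S(2,2) = 7.3357
Terminal payoffs V(N, i) = max(S_T - K, 0):
  V(2,0) = 1.332315; V(2,1) = 0.000000; V(2,2) = 0.000000
Backward induction: V(k, i) = exp(-r*dt) * [p * V(k+1, i) + (1-p) * V(k+1, i+1)]; then take max(V_cont, immediate exercise) for American.
  V(1,0) = exp(-r*dt) * [p*1.332315 + (1-p)*0.000000] = 0.652256; exercise = 0.625882; V(1,0) = max -> 0.652256
  V(1,1) = exp(-r*dt) * [p*0.000000 + (1-p)*0.000000] = 0.000000; exercise = 0.000000; V(1,1) = max -> 0.000000
  V(0,0) = exp(-r*dt) * [p*0.652256 + (1-p)*0.000000] = 0.319322; exercise = 0.000000; V(0,0) = max -> 0.319322


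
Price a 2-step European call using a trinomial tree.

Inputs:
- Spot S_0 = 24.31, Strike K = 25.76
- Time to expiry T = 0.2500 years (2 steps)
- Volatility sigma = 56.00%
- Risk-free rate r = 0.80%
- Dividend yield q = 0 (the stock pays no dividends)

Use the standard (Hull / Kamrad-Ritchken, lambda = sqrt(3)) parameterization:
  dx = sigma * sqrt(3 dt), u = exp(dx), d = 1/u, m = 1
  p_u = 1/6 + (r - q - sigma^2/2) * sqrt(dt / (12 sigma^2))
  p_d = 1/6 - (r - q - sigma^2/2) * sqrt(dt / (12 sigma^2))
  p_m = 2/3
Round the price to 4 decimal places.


Answer: Price = V(0,0) = 2.0148

Derivation:
dt = T/N = 0.125000; dx = sigma*sqrt(3*dt) = 0.342929
u = exp(dx) = 1.409068; d = 1/u = 0.709689
p_u = 0.139547, p_m = 0.666667, p_d = 0.193786
Discount per step: exp(-r*dt) = 0.999000
Stock lattice S(k, j) with j the centered position index:
  k=0: S(0,+0) = 24.3100
  k=1: S(1,-1) = 17.2525; S(1,+0) = 24.3100; S(1,+1) = 34.2544
  k=2: S(2,-2) = 12.2439; S(2,-1) = 17.2525; S(2,+0) = 24.3100; S(2,+1) = 34.2544; S(2,+2) = 48.2668
Terminal payoffs V(N, j) = max(S_T - K, 0):
  V(2,-2) = 0.000000; V(2,-1) = 0.000000; V(2,+0) = 0.000000; V(2,+1) = 8.494446; V(2,+2) = 22.506846
Backward induction: V(k, j) = exp(-r*dt) * [p_u * V(k+1, j+1) + p_m * V(k+1, j) + p_d * V(k+1, j-1)]
  V(1,-1) = exp(-r*dt) * [p_u*0.000000 + p_m*0.000000 + p_d*0.000000] = 0.000000
  V(1,+0) = exp(-r*dt) * [p_u*8.494446 + p_m*0.000000 + p_d*0.000000] = 1.184192
  V(1,+1) = exp(-r*dt) * [p_u*22.506846 + p_m*8.494446 + p_d*0.000000] = 8.794934
  V(0,+0) = exp(-r*dt) * [p_u*8.794934 + p_m*1.184192 + p_d*0.000000] = 2.014755


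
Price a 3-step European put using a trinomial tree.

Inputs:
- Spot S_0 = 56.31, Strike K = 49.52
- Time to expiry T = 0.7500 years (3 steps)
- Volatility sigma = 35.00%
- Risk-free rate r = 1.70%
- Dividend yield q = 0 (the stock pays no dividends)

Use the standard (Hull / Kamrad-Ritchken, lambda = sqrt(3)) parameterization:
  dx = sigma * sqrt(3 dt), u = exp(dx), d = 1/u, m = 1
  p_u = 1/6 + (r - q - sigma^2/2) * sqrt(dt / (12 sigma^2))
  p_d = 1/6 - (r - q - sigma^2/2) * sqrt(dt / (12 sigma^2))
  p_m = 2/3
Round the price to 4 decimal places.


dt = T/N = 0.250000; dx = sigma*sqrt(3*dt) = 0.303109
u = exp(dx) = 1.354062; d = 1/u = 0.738519
p_u = 0.148418, p_m = 0.666667, p_d = 0.184915
Discount per step: exp(-r*dt) = 0.995759
Stock lattice S(k, j) with j the centered position index:
  k=0: S(0,+0) = 56.3100
  k=1: S(1,-1) = 41.5860; S(1,+0) = 56.3100; S(1,+1) = 76.2472
  k=2: S(2,-2) = 30.7120; S(2,-1) = 41.5860; S(2,+0) = 56.3100; S(2,+1) = 76.2472; S(2,+2) = 103.2435
  k=3: S(3,-3) = 22.6814; S(3,-2) = 30.7120; S(3,-1) = 41.5860; S(3,+0) = 56.3100; S(3,+1) = 76.2472; S(3,+2) = 103.2435; S(3,+3) = 139.7980
Terminal payoffs V(N, j) = max(K - S_T, 0):
  V(3,-3) = 26.838594; V(3,-2) = 18.807972; V(3,-1) = 7.934013; V(3,+0) = 0.000000; V(3,+1) = 0.000000; V(3,+2) = 0.000000; V(3,+3) = 0.000000
Backward induction: V(k, j) = exp(-r*dt) * [p_u * V(k+1, j+1) + p_m * V(k+1, j) + p_d * V(k+1, j-1)]
  V(2,-2) = exp(-r*dt) * [p_u*7.934013 + p_m*18.807972 + p_d*26.838594] = 18.599844
  V(2,-1) = exp(-r*dt) * [p_u*0.000000 + p_m*7.934013 + p_d*18.807972] = 8.730038
  V(2,+0) = exp(-r*dt) * [p_u*0.000000 + p_m*0.000000 + p_d*7.934013] = 1.460897
  V(2,+1) = exp(-r*dt) * [p_u*0.000000 + p_m*0.000000 + p_d*0.000000] = 0.000000
  V(2,+2) = exp(-r*dt) * [p_u*0.000000 + p_m*0.000000 + p_d*0.000000] = 0.000000
  V(1,-1) = exp(-r*dt) * [p_u*1.460897 + p_m*8.730038 + p_d*18.599844] = 9.436052
  V(1,+0) = exp(-r*dt) * [p_u*0.000000 + p_m*1.460897 + p_d*8.730038] = 2.577270
  V(1,+1) = exp(-r*dt) * [p_u*0.000000 + p_m*0.000000 + p_d*1.460897] = 0.268996
  V(0,+0) = exp(-r*dt) * [p_u*0.268996 + p_m*2.577270 + p_d*9.436052] = 3.488116

Answer: Price = V(0,0) = 3.4881


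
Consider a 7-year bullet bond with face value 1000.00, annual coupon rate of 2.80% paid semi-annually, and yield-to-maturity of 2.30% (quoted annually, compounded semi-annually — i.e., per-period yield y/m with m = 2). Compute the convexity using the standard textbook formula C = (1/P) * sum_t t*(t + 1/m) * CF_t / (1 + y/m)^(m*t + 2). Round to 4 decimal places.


Answer: Convexity = 45.6448

Derivation:
Coupon per period c = face * coupon_rate / m = 14.000000
Periods per year m = 2; per-period yield y/m = 0.011500
Number of cashflows N = 14
Cashflows (t years, CF_t, discount factor 1/(1+y/m)^(m*t), PV):
  t = 0.5000: CF_t = 14.000000, DF = 0.988631, PV = 13.840830
  t = 1.0000: CF_t = 14.000000, DF = 0.977391, PV = 13.683471
  t = 1.5000: CF_t = 14.000000, DF = 0.966279, PV = 13.527900
  t = 2.0000: CF_t = 14.000000, DF = 0.955293, PV = 13.374098
  t = 2.5000: CF_t = 14.000000, DF = 0.944432, PV = 13.222044
  t = 3.0000: CF_t = 14.000000, DF = 0.933694, PV = 13.071719
  t = 3.5000: CF_t = 14.000000, DF = 0.923079, PV = 12.923104
  t = 4.0000: CF_t = 14.000000, DF = 0.912584, PV = 12.776178
  t = 4.5000: CF_t = 14.000000, DF = 0.902209, PV = 12.630922
  t = 5.0000: CF_t = 14.000000, DF = 0.891951, PV = 12.487318
  t = 5.5000: CF_t = 14.000000, DF = 0.881810, PV = 12.345346
  t = 6.0000: CF_t = 14.000000, DF = 0.871785, PV = 12.204989
  t = 6.5000: CF_t = 14.000000, DF = 0.861873, PV = 12.066227
  t = 7.0000: CF_t = 1014.000000, DF = 0.852075, PV = 864.003567
Price P = sum_t PV_t = 1032.157712
Convexity numerator sum_t t*(t + 1/m) * CF_t / (1+y/m)^(m*t + 2):
  t = 0.5000: term = 6.763950
  t = 1.0000: term = 20.061146
  t = 1.5000: term = 39.666132
  t = 2.0000: term = 65.358596
  t = 2.5000: term = 96.923277
  t = 3.0000: term = 134.149864
  t = 3.5000: term = 176.832907
  t = 4.0000: term = 224.771720
  t = 4.5000: term = 277.770292
  t = 5.0000: term = 335.637196
  t = 5.5000: term = 398.185502
  t = 6.0000: term = 465.232690
  t = 6.5000: term = 536.600565
  t = 7.0000: term = 44334.627584
Convexity = (1/P) * sum = 47112.581423 / 1032.157712 = 45.644751


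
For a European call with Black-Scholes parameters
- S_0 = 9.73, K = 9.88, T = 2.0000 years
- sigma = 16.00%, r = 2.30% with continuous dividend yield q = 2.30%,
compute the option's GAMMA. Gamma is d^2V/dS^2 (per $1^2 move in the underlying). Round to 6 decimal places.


Answer: Gamma = 0.172876

Derivation:
d1 = 0.0455261174; d2 = -0.1807480525
phi(d1) = 0.3985290652; exp(-qT) = 0.9550419622; exp(-rT) = 0.9550419622
Gamma = exp(-qT) * phi(d1) / (S * sigma * sqrt(T)) = 0.9550419622 * 0.3985290652 / (9.7300 * 0.1600 * 1.4142135624) = 0.172876


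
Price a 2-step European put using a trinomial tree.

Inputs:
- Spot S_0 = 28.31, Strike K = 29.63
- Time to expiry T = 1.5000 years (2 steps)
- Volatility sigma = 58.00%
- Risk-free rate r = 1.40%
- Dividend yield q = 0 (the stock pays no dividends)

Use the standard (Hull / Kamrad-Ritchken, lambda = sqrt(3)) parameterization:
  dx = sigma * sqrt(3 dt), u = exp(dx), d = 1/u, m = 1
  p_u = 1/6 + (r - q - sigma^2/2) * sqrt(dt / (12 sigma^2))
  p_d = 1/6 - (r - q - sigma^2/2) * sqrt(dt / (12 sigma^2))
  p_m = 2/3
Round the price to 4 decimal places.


dt = T/N = 0.750000; dx = sigma*sqrt(3*dt) = 0.870000
u = exp(dx) = 2.386911; d = 1/u = 0.418952
p_u = 0.100201, p_m = 0.666667, p_d = 0.233132
Discount per step: exp(-r*dt) = 0.989555
Stock lattice S(k, j) with j the centered position index:
  k=0: S(0,+0) = 28.3100
  k=1: S(1,-1) = 11.8605; S(1,+0) = 28.3100; S(1,+1) = 67.5734
  k=2: S(2,-2) = 4.9690; S(2,-1) = 11.8605; S(2,+0) = 28.3100; S(2,+1) = 67.5734; S(2,+2) = 161.2918
Terminal payoffs V(N, j) = max(K - S_T, 0):
  V(2,-2) = 24.661017; V(2,-1) = 17.769482; V(2,+0) = 1.320000; V(2,+1) = 0.000000; V(2,+2) = 0.000000
Backward induction: V(k, j) = exp(-r*dt) * [p_u * V(k+1, j+1) + p_m * V(k+1, j) + p_d * V(k+1, j-1)]
  V(1,-1) = exp(-r*dt) * [p_u*1.320000 + p_m*17.769482 + p_d*24.661017] = 17.542695
  V(1,+0) = exp(-r*dt) * [p_u*0.000000 + p_m*1.320000 + p_d*17.769482] = 4.970176
  V(1,+1) = exp(-r*dt) * [p_u*0.000000 + p_m*0.000000 + p_d*1.320000] = 0.304520
  V(0,+0) = exp(-r*dt) * [p_u*0.304520 + p_m*4.970176 + p_d*17.542695] = 7.356085

Answer: Price = V(0,0) = 7.3561


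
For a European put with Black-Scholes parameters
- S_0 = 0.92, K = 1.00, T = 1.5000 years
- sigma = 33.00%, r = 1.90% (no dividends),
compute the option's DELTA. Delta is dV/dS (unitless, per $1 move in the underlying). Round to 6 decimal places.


d1 = 0.0662930673; d2 = -0.3378727403
phi(d1) = 0.3980666129; exp(-qT) = 1.0000000000; exp(-rT) = 0.9719022941
N(-d1) = 0.4735722513
Delta = -exp(-qT) * N(-d1) = -1.0000000000 * 0.4735722513 = -0.473572

Answer: Delta = -0.473572


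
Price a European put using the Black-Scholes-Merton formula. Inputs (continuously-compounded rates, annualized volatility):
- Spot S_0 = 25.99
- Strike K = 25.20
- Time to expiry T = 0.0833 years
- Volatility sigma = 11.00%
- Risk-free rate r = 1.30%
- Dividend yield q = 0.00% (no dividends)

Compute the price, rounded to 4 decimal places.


Answer: Price = 0.0668

Derivation:
d1 = (ln(S/K) + (r - q + 0.5*sigma^2) * T) / (sigma * sqrt(T)) = 1.02226306
d2 = d1 - sigma * sqrt(T) = 0.99051515
exp(-rT) = 0.99891769; exp(-qT) = 1.00000000
P = K * exp(-rT) * N(-d2) - S_0 * exp(-qT) * N(-d1)
N(-d1) = 0.15332820; N(-d2) = 0.16096119
P = 25.2000 * 0.99891769 * 0.16096119 - 25.9900 * 1.00000000 * 0.15332820 = 0.0668


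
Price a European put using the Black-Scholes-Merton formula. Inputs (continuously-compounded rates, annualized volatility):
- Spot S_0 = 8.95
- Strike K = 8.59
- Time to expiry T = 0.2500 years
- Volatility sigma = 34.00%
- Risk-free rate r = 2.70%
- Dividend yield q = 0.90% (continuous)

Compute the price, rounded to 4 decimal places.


Answer: Price = 0.4136

Derivation:
d1 = (ln(S/K) + (r - q + 0.5*sigma^2) * T) / (sigma * sqrt(T)) = 0.35296939
d2 = d1 - sigma * sqrt(T) = 0.18296939
exp(-rT) = 0.99327273; exp(-qT) = 0.99775253
P = K * exp(-rT) * N(-d2) - S_0 * exp(-qT) * N(-d1)
N(-d1) = 0.36205569; N(-d2) = 0.42741102
P = 8.5900 * 0.99327273 * 0.42741102 - 8.9500 * 0.99775253 * 0.36205569 = 0.4136


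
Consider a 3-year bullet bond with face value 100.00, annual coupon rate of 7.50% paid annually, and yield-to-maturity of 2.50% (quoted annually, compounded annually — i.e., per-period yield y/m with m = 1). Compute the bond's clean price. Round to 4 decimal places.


Coupon per period c = face * coupon_rate / m = 7.500000
Periods per year m = 1; per-period yield y/m = 0.025000
Number of cashflows N = 3
Cashflows (t years, CF_t, discount factor 1/(1+y/m)^(m*t), PV):
  t = 1.0000: CF_t = 7.500000, DF = 0.975610, PV = 7.317073
  t = 2.0000: CF_t = 7.500000, DF = 0.951814, PV = 7.138608
  t = 3.0000: CF_t = 107.500000, DF = 0.928599, PV = 99.824437
Price P = sum_t PV_t = 114.280118

Answer: Price = 114.2801


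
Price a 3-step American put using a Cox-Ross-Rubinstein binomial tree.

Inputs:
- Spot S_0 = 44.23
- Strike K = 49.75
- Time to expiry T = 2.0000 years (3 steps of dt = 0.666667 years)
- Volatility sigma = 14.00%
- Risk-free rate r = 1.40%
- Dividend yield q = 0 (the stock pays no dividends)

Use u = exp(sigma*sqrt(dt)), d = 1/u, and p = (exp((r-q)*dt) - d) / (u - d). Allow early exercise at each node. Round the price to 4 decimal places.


Answer: Price = V(0,0) = 6.3487

Derivation:
dt = T/N = 0.666667
u = exp(sigma*sqrt(dt)) = 1.121099; d = 1/u = 0.891982
p = (exp((r-q)*dt) - d) / (u - d) = 0.512380
Discount per step: exp(-r*dt) = 0.990710
Stock lattice S(k, i) with i counting down-moves:
  k=0: S(0,0) = 44.2300
  k=1: S(1,0) = 49.5862; S(1,1) = 39.4524
  k=2: S(2,0) = 55.5911; S(2,1) = 44.2300; S(2,2) = 35.1908
  k=3: S(3,0) = 62.3231; S(3,1) = 49.5862; S(3,2) = 39.4524; S(3,3) = 31.3895
Terminal payoffs V(N, i) = max(K - S_T, 0):
  V(3,0) = 0.000000; V(3,1) = 0.163788; V(3,2) = 10.297644; V(3,3) = 18.360460
Backward induction: V(k, i) = exp(-r*dt) * [p * V(k+1, i) + (1-p) * V(k+1, i+1)]; then take max(V_cont, immediate exercise) for American.
  V(2,0) = exp(-r*dt) * [p*0.000000 + (1-p)*0.163788] = 0.079124; exercise = 0.000000; V(2,0) = max -> 0.079124
  V(2,1) = exp(-r*dt) * [p*0.163788 + (1-p)*10.297644] = 5.057827; exercise = 5.520000; V(2,1) = max -> 5.520000
  V(2,2) = exp(-r*dt) * [p*10.297644 + (1-p)*18.360460] = 14.097042; exercise = 14.559215; V(2,2) = max -> 14.559215
  V(1,0) = exp(-r*dt) * [p*0.079124 + (1-p)*5.520000] = 2.706820; exercise = 0.163788; V(1,0) = max -> 2.706820
  V(1,1) = exp(-r*dt) * [p*5.520000 + (1-p)*14.559215] = 9.835471; exercise = 10.297644; V(1,1) = max -> 10.297644
  V(0,0) = exp(-r*dt) * [p*2.706820 + (1-p)*10.297644] = 6.348722; exercise = 5.520000; V(0,0) = max -> 6.348722


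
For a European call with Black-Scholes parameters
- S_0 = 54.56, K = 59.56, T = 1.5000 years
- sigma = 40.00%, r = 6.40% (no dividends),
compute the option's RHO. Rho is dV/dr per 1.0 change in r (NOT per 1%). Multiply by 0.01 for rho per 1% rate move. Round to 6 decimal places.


d1 = 0.2619255829; d2 = -0.2279723657
phi(d1) = 0.3854896099; exp(-qT) = 1.0000000000; exp(-rT) = 0.9084640161
N(d2) = 0.4098338619
Rho = K*T*exp(-rT)*N(d2) = 59.5600 * 1.5000 * 0.9084640161 * 0.4098338619 = 33.263008

Answer: Rho = 33.263008


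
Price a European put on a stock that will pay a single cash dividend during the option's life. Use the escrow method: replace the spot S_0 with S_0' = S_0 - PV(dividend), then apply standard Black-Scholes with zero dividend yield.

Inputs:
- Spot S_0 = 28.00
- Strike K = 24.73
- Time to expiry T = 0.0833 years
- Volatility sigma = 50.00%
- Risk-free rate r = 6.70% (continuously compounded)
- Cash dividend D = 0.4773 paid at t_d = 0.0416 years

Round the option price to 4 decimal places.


PV(D) = D * exp(-r * t_d) = 0.4773 * 0.99721668 = 0.47597152
S_0' = S_0 - PV(D) = 28.0000 - 0.47597152 = 27.52402848
d1 = (ln(S_0'/K) + (r + sigma^2/2)*T) / (sigma*sqrt(T)) = 0.85258829
d2 = d1 - sigma*sqrt(T) = 0.70827959
exp(-rT) = 0.99443445
N(-d1) = 0.19694383; N(-d2) = 0.23938582
P = K * exp(-rT) * N(-d2) - S_0' * N(-d1) = 24.7300 * 0.99443445 * 0.23938582 - 27.52402848 * 0.19694383 = 0.4664

Answer: Price = 0.4664


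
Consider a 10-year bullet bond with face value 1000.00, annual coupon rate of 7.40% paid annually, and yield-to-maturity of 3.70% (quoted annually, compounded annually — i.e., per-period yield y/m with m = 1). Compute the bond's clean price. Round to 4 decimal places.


Coupon per period c = face * coupon_rate / m = 74.000000
Periods per year m = 1; per-period yield y/m = 0.037000
Number of cashflows N = 10
Cashflows (t years, CF_t, discount factor 1/(1+y/m)^(m*t), PV):
  t = 1.0000: CF_t = 74.000000, DF = 0.964320, PV = 71.359691
  t = 2.0000: CF_t = 74.000000, DF = 0.929913, PV = 68.813589
  t = 3.0000: CF_t = 74.000000, DF = 0.896734, PV = 66.358330
  t = 4.0000: CF_t = 74.000000, DF = 0.864739, PV = 63.990675
  t = 5.0000: CF_t = 74.000000, DF = 0.833885, PV = 61.707498
  t = 6.0000: CF_t = 74.000000, DF = 0.804132, PV = 59.505784
  t = 7.0000: CF_t = 74.000000, DF = 0.775441, PV = 57.382627
  t = 8.0000: CF_t = 74.000000, DF = 0.747773, PV = 55.335224
  t = 9.0000: CF_t = 74.000000, DF = 0.721093, PV = 53.360871
  t = 10.0000: CF_t = 1074.000000, DF = 0.695364, PV = 746.821337
Price P = sum_t PV_t = 1304.635627

Answer: Price = 1304.6356


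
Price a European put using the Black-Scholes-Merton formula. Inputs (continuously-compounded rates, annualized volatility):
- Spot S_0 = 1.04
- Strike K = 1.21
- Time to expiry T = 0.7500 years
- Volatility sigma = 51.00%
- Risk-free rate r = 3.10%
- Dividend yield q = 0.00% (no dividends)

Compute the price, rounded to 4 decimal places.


Answer: Price = 0.2733

Derivation:
d1 = (ln(S/K) + (r - q + 0.5*sigma^2) * T) / (sigma * sqrt(T)) = -0.06930953
d2 = d1 - sigma * sqrt(T) = -0.51098249
exp(-rT) = 0.97701820; exp(-qT) = 1.00000000
P = K * exp(-rT) * N(-d2) - S_0 * exp(-qT) * N(-d1)
N(-d1) = 0.52762838; N(-d2) = 0.69531834
P = 1.2100 * 0.97701820 * 0.69531834 - 1.0400 * 1.00000000 * 0.52762838 = 0.2733


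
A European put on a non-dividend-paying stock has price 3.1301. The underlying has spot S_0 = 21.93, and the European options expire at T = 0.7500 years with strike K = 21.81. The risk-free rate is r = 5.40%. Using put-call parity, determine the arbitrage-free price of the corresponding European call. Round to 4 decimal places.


Answer: Call price = 4.1158

Derivation:
Put-call parity: C - P = S_0 * exp(-qT) - K * exp(-rT).
S_0 * exp(-qT) = 21.9300 * 1.00000000 = 21.93000000
K * exp(-rT) = 21.8100 * 0.96030916 = 20.94434288
C = P + S*exp(-qT) - K*exp(-rT)
C = 3.1301 + 21.93000000 - 20.94434288 = 4.1158


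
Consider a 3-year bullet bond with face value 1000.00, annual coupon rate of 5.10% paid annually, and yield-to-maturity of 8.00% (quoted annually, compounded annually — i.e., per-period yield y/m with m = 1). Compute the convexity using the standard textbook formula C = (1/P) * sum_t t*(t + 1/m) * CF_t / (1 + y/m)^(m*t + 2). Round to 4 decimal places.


Coupon per period c = face * coupon_rate / m = 51.000000
Periods per year m = 1; per-period yield y/m = 0.080000
Number of cashflows N = 3
Cashflows (t years, CF_t, discount factor 1/(1+y/m)^(m*t), PV):
  t = 1.0000: CF_t = 51.000000, DF = 0.925926, PV = 47.222222
  t = 2.0000: CF_t = 51.000000, DF = 0.857339, PV = 43.724280
  t = 3.0000: CF_t = 1051.000000, DF = 0.793832, PV = 834.317685
Price P = sum_t PV_t = 925.264187
Convexity numerator sum_t t*(t + 1/m) * CF_t / (1+y/m)^(m*t + 2):
  t = 1.0000: term = 80.970889
  t = 2.0000: term = 224.919135
  t = 3.0000: term = 8583.515281
Convexity = (1/P) * sum = 8889.405305 / 925.264187 = 9.607424

Answer: Convexity = 9.6074


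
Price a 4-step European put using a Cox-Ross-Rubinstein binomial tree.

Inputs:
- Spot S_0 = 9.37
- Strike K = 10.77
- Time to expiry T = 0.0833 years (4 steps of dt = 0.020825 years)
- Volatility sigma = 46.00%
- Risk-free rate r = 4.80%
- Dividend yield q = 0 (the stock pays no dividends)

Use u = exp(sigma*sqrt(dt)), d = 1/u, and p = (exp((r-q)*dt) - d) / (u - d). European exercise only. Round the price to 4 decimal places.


Answer: Price = V(0,0) = 1.4409

Derivation:
dt = T/N = 0.020825
u = exp(sigma*sqrt(dt)) = 1.068635; d = 1/u = 0.935773
p = (exp((r-q)*dt) - d) / (u - d) = 0.490938
Discount per step: exp(-r*dt) = 0.999001
Stock lattice S(k, i) with i counting down-moves:
  k=0: S(0,0) = 9.3700
  k=1: S(1,0) = 10.0131; S(1,1) = 8.7682
  k=2: S(2,0) = 10.7004; S(2,1) = 9.3700; S(2,2) = 8.2050
  k=3: S(3,0) = 11.4348; S(3,1) = 10.0131; S(3,2) = 8.7682; S(3,3) = 7.6781
  k=4: S(4,0) = 12.2196; S(4,1) = 10.7004; S(4,2) = 9.3700; S(4,3) = 8.2050; S(4,4) = 7.1849
Terminal payoffs V(N, i) = max(K - S_T, 0):
  V(4,0) = 0.000000; V(4,1) = 0.069643; V(4,2) = 1.400000; V(4,3) = 2.564956; V(4,4) = 3.585075
Backward induction: V(k, i) = exp(-r*dt) * [p * V(k+1, i) + (1-p) * V(k+1, i+1)].
  V(3,0) = exp(-r*dt) * [p*0.000000 + (1-p)*0.069643] = 0.035417
  V(3,1) = exp(-r*dt) * [p*0.069643 + (1-p)*1.400000] = 0.746131
  V(3,2) = exp(-r*dt) * [p*1.400000 + (1-p)*2.564956] = 1.991044
  V(3,3) = exp(-r*dt) * [p*2.564956 + (1-p)*3.585075] = 3.081178
  V(2,0) = exp(-r*dt) * [p*0.035417 + (1-p)*0.746131] = 0.396818
  V(2,1) = exp(-r*dt) * [p*0.746131 + (1-p)*1.991044] = 1.378490
  V(2,2) = exp(-r*dt) * [p*1.991044 + (1-p)*3.081178] = 2.543446
  V(1,0) = exp(-r*dt) * [p*0.396818 + (1-p)*1.378490] = 0.895654
  V(1,1) = exp(-r*dt) * [p*1.378490 + (1-p)*2.543446] = 1.969555
  V(0,0) = exp(-r*dt) * [p*0.895654 + (1-p)*1.969555] = 1.440895


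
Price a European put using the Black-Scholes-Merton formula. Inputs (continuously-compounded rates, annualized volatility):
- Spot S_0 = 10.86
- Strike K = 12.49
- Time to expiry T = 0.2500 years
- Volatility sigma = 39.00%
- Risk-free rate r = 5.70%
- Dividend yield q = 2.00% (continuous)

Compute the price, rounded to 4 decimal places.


d1 = (ln(S/K) + (r - q + 0.5*sigma^2) * T) / (sigma * sqrt(T)) = -0.57220261
d2 = d1 - sigma * sqrt(T) = -0.76720261
exp(-rT) = 0.98585105; exp(-qT) = 0.99501248
P = K * exp(-rT) * N(-d2) - S_0 * exp(-qT) * N(-d1)
N(-d1) = 0.71640764; N(-d2) = 0.77851947
P = 12.4900 * 0.98585105 * 0.77851947 - 10.8600 * 0.99501248 * 0.71640764 = 1.8447

Answer: Price = 1.8447


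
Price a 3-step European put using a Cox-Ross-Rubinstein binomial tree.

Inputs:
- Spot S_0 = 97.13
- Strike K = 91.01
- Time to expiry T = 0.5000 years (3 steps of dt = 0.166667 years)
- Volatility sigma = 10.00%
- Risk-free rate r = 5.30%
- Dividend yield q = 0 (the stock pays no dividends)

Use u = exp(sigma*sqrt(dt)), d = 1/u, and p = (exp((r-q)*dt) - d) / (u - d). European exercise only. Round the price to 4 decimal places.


Answer: Price = V(0,0) = 0.3201

Derivation:
dt = T/N = 0.166667
u = exp(sigma*sqrt(dt)) = 1.041670; d = 1/u = 0.959997
p = (exp((r-q)*dt) - d) / (u - d) = 0.598430
Discount per step: exp(-r*dt) = 0.991206
Stock lattice S(k, i) with i counting down-moves:
  k=0: S(0,0) = 97.1300
  k=1: S(1,0) = 101.1774; S(1,1) = 93.2445
  k=2: S(2,0) = 105.3934; S(2,1) = 97.1300; S(2,2) = 89.5145
  k=3: S(3,0) = 109.7851; S(3,1) = 101.1774; S(3,2) = 93.2445; S(3,3) = 85.9337
Terminal payoffs V(N, i) = max(K - S_T, 0):
  V(3,0) = 0.000000; V(3,1) = 0.000000; V(3,2) = 0.000000; V(3,3) = 5.076323
Backward induction: V(k, i) = exp(-r*dt) * [p * V(k+1, i) + (1-p) * V(k+1, i+1)].
  V(2,0) = exp(-r*dt) * [p*0.000000 + (1-p)*0.000000] = 0.000000
  V(2,1) = exp(-r*dt) * [p*0.000000 + (1-p)*0.000000] = 0.000000
  V(2,2) = exp(-r*dt) * [p*0.000000 + (1-p)*5.076323] = 2.020571
  V(1,0) = exp(-r*dt) * [p*0.000000 + (1-p)*0.000000] = 0.000000
  V(1,1) = exp(-r*dt) * [p*0.000000 + (1-p)*2.020571] = 0.804265
  V(0,0) = exp(-r*dt) * [p*0.000000 + (1-p)*0.804265] = 0.320128


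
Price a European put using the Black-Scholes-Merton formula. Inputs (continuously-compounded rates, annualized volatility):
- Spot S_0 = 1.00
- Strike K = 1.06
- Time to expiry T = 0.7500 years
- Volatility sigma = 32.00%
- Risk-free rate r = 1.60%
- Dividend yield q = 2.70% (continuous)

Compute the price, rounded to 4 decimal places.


Answer: Price = 0.1486

Derivation:
d1 = (ln(S/K) + (r - q + 0.5*sigma^2) * T) / (sigma * sqrt(T)) = -0.10146537
d2 = d1 - sigma * sqrt(T) = -0.37859350
exp(-rT) = 0.98807171; exp(-qT) = 0.97995365
P = K * exp(-rT) * N(-d2) - S_0 * exp(-qT) * N(-d1)
N(-d1) = 0.54040948; N(-d2) = 0.64750512
P = 1.0600 * 0.98807171 * 0.64750512 - 1.0000 * 0.97995365 * 0.54040948 = 0.1486


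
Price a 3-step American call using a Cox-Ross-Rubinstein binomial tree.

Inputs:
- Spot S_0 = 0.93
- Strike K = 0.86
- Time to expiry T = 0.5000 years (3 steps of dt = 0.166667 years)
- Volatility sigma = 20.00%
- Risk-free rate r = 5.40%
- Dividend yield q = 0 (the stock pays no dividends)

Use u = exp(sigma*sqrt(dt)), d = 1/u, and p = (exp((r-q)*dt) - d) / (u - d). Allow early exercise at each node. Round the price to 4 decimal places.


dt = T/N = 0.166667
u = exp(sigma*sqrt(dt)) = 1.085076; d = 1/u = 0.921595
p = (exp((r-q)*dt) - d) / (u - d) = 0.534900
Discount per step: exp(-r*dt) = 0.991040
Stock lattice S(k, i) with i counting down-moves:
  k=0: S(0,0) = 0.9300
  k=1: S(1,0) = 1.0091; S(1,1) = 0.8571
  k=2: S(2,0) = 1.0950; S(2,1) = 0.9300; S(2,2) = 0.7899
  k=3: S(3,0) = 1.1881; S(3,1) = 1.0091; S(3,2) = 0.8571; S(3,3) = 0.7280
Terminal payoffs V(N, i) = max(S_T - K, 0):
  V(3,0) = 0.328127; V(3,1) = 0.149120; V(3,2) = 0.000000; V(3,3) = 0.000000
Backward induction: V(k, i) = exp(-r*dt) * [p * V(k+1, i) + (1-p) * V(k+1, i+1)]; then take max(V_cont, immediate exercise) for American.
  V(2,0) = exp(-r*dt) * [p*0.328127 + (1-p)*0.149120] = 0.242677; exercise = 0.234972; V(2,0) = max -> 0.242677
  V(2,1) = exp(-r*dt) * [p*0.149120 + (1-p)*0.000000] = 0.079050; exercise = 0.070000; V(2,1) = max -> 0.079050
  V(2,2) = exp(-r*dt) * [p*0.000000 + (1-p)*0.000000] = 0.000000; exercise = 0.000000; V(2,2) = max -> 0.000000
  V(1,0) = exp(-r*dt) * [p*0.242677 + (1-p)*0.079050] = 0.165082; exercise = 0.149120; V(1,0) = max -> 0.165082
  V(1,1) = exp(-r*dt) * [p*0.079050 + (1-p)*0.000000] = 0.041905; exercise = 0.000000; V(1,1) = max -> 0.041905
  V(0,0) = exp(-r*dt) * [p*0.165082 + (1-p)*0.041905] = 0.106826; exercise = 0.070000; V(0,0) = max -> 0.106826

Answer: Price = V(0,0) = 0.1068


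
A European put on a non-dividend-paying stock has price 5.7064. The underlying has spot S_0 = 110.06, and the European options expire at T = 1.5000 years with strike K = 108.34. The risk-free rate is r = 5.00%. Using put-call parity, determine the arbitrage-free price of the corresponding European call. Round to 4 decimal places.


Answer: Call price = 15.2547

Derivation:
Put-call parity: C - P = S_0 * exp(-qT) - K * exp(-rT).
S_0 * exp(-qT) = 110.0600 * 1.00000000 = 110.06000000
K * exp(-rT) = 108.3400 * 0.92774349 = 100.51172931
C = P + S*exp(-qT) - K*exp(-rT)
C = 5.7064 + 110.06000000 - 100.51172931 = 15.2547


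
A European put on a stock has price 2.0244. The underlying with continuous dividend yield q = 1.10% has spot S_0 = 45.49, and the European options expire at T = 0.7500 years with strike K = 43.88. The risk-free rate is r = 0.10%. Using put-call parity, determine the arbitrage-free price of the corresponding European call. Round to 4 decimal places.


Answer: Call price = 3.2935

Derivation:
Put-call parity: C - P = S_0 * exp(-qT) - K * exp(-rT).
S_0 * exp(-qT) = 45.4900 * 0.99178394 = 45.11625133
K * exp(-rT) = 43.8800 * 0.99925028 = 43.84710234
C = P + S*exp(-qT) - K*exp(-rT)
C = 2.0244 + 45.11625133 - 43.84710234 = 3.2935
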